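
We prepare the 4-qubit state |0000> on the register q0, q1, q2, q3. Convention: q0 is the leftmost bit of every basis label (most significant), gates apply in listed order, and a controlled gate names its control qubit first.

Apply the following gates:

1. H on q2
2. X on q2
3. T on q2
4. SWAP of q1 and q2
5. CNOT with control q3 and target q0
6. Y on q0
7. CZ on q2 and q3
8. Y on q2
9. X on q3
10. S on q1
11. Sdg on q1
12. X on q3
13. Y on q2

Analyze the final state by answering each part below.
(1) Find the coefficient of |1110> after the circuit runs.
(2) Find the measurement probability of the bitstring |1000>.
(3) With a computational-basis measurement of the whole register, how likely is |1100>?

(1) |1110> carries amplitude 0 in the final state. Key observation: gates 8-13 undo each other exactly, leaving only the rest of the circuit to track.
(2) A full measurement returns |1000> with probability 1/2.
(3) The probability of measuring |1100> is 1/2.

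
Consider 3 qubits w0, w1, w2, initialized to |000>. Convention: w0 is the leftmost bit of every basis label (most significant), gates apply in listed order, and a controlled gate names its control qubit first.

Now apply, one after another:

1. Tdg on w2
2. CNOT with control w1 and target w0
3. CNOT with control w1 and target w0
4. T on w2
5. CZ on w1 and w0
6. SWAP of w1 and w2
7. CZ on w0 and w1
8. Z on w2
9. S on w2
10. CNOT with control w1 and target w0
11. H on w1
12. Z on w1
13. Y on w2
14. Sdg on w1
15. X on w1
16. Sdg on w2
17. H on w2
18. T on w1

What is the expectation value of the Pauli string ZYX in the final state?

The observable ZYX averages to sqrt(2)/2. Key observation: gates 1-4 undo each other exactly, leaving only the rest of the circuit to track.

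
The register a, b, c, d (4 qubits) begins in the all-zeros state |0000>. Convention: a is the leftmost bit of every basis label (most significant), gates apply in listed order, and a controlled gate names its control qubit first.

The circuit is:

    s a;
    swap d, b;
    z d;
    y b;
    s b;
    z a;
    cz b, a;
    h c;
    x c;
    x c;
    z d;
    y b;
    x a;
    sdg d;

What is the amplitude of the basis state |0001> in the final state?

The final state's coefficient on |0001> equals 0.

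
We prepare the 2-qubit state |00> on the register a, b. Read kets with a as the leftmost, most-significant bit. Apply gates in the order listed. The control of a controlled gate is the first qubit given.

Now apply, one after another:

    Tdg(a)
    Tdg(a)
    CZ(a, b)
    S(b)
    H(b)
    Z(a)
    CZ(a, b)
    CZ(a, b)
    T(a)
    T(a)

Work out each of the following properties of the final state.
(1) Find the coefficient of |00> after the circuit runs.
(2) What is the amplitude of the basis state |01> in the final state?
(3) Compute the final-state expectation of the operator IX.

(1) |00> carries amplitude sqrt(2)/2 in the final state.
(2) |01> carries amplitude sqrt(2)/2 in the final state.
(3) In the final state, IX has expectation 1.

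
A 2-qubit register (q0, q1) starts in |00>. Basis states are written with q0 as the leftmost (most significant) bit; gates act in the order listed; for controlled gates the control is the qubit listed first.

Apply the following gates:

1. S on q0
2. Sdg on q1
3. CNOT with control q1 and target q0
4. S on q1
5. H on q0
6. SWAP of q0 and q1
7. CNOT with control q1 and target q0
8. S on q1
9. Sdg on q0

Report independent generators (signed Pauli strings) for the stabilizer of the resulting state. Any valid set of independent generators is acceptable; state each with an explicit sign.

One valid set of independent stabilizer generators is +XX, +ZZ (any independent generating set of the same group is equally correct).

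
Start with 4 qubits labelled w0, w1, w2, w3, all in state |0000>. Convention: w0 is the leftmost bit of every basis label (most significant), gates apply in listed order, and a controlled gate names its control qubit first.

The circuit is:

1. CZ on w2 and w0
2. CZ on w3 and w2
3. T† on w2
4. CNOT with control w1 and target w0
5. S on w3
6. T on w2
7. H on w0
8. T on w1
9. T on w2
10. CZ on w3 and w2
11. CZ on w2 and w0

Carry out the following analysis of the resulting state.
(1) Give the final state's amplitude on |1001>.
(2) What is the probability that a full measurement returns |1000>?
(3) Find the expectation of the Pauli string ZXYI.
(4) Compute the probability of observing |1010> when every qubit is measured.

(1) |1001> carries amplitude 0 in the final state.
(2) The probability of measuring |1000> is 1/2.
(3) In the final state, ZXYI has expectation 0.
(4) Outcome |1010> occurs with probability 0.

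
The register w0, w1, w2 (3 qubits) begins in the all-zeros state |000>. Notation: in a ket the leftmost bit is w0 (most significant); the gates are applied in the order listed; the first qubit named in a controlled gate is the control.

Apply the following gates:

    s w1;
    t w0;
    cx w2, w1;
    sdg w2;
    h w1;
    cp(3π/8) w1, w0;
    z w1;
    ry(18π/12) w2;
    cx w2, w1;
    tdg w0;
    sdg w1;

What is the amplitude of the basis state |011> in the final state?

The final state's coefficient on |011> equals -I/2.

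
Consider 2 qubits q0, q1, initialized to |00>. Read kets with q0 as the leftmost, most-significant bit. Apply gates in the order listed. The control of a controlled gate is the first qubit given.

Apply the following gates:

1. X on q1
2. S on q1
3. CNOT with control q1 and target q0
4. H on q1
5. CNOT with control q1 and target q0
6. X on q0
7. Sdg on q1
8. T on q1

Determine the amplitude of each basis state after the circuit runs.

After the circuit, the state carries amplitude sqrt(2)*I/2 on |00>, 0 on |01>, 0 on |10>, -sqrt(2)*exp(I*pi/4)/2 on |11>.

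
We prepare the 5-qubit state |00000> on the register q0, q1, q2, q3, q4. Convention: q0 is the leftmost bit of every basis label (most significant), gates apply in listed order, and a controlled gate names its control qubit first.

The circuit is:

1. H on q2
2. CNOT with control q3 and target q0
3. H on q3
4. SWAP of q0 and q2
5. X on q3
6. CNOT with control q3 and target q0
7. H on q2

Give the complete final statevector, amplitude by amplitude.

The resulting statevector has amplitude sqrt(2)/4 on |00000>, sqrt(2)/4 on |00010>, sqrt(2)/4 on |00100>, sqrt(2)/4 on |00110>, sqrt(2)/4 on |10000>, sqrt(2)/4 on |10010>, sqrt(2)/4 on |10100>, sqrt(2)/4 on |10110>, and 0 on every other basis state.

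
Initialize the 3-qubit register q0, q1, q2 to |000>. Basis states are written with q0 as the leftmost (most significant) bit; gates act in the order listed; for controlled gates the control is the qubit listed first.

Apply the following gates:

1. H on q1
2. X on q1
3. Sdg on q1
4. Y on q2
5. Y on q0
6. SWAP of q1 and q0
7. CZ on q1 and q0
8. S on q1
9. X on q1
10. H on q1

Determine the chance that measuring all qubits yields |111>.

Outcome |111> occurs with probability 1/4.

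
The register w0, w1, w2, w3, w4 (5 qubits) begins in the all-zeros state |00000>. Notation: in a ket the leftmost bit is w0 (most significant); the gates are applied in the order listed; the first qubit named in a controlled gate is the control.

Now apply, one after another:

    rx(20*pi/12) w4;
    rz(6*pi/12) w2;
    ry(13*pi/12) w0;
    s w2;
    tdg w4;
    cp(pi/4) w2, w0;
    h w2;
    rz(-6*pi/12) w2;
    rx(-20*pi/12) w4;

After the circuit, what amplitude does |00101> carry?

The final state's coefficient on |00101> equals (-3*sqrt(4 - 2*sqrt(2))/32 + sqrt(6*sqrt(2) + 12)/32 + (-sqrt(6*sqrt(2) + 12) + 3*sqrt(4 - 2*sqrt(2)))*exp(I*pi/4)/32)*exp(3*I*pi/4).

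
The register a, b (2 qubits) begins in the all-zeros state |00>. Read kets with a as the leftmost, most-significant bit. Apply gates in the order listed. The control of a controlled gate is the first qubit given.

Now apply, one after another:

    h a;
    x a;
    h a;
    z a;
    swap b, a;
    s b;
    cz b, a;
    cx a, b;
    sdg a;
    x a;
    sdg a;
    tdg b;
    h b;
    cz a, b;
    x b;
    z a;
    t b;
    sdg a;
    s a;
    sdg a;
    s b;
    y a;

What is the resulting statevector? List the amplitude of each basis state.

After the circuit, the state carries amplitude sqrt(2)*I/2 on |00>, sqrt(2)*exp(I*pi/4)/2 on |01>, 0 on |10>, 0 on |11>. Key observation: gates 1-4 undo each other exactly, leaving only the rest of the circuit to track.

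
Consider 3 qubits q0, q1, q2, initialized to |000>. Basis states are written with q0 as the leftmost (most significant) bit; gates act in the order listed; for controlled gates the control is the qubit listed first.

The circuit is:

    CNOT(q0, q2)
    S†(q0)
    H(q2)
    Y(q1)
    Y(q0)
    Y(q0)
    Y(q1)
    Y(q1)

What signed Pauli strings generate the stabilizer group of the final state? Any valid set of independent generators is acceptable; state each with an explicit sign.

The stabilizer group can be generated by +IIX, +ZII, -IZI, among other valid generating sets.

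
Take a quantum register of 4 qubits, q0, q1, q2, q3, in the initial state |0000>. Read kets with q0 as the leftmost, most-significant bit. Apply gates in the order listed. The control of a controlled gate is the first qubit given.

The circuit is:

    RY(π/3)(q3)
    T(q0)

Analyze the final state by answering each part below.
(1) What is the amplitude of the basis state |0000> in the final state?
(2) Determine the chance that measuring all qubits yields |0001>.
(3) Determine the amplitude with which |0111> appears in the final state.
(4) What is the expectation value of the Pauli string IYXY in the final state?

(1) |0000> carries amplitude sqrt(3)/2 in the final state.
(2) A full measurement returns |0001> with probability 1/4.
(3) The final state's coefficient on |0111> equals 0.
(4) The observable IYXY averages to 0.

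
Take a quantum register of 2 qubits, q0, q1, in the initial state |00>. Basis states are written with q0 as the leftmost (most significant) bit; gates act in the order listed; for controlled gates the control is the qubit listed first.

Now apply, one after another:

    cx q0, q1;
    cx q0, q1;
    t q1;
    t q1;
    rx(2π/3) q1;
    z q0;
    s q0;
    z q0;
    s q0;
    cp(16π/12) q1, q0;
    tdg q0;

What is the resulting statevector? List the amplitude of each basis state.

After the circuit, the state carries amplitude 1/2 on |00>, -sqrt(3)*I/2 on |01>, 0 on |10>, 0 on |11>. Key observation: the block from step 1 through step 2 cancels to the identity and can be dropped.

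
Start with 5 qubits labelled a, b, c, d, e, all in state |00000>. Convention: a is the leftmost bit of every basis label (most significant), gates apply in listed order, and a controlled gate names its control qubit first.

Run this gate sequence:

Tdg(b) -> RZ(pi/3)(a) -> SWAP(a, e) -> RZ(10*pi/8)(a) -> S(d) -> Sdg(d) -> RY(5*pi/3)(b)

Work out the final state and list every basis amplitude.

After the circuit, the state carries amplitude sqrt(3)*exp(5*I*pi/24)/2 on |00000>, -exp(5*I*pi/24)/2 on |01000>, and 0 on every other basis state.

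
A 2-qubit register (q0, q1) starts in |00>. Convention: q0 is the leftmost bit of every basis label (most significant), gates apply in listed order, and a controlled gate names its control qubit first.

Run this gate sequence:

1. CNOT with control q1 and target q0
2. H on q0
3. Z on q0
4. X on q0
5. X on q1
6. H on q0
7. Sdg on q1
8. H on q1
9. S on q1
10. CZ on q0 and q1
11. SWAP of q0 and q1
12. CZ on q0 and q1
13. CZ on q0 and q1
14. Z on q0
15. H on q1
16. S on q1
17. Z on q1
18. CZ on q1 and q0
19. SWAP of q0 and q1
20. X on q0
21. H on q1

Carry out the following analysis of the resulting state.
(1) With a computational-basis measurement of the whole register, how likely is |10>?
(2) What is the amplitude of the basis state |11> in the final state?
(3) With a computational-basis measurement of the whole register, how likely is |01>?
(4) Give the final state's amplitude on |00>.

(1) Outcome |10> occurs with probability 1/4. Key observation: the block from step 12 through step 13 cancels to the identity and can be dropped.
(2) The final state's coefficient on |11> equals sqrt(2)*(-1 + I)/4.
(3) The probability of measuring |01> is 1/4.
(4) The amplitude on |00> is sqrt(2)*(-1 - I)/4.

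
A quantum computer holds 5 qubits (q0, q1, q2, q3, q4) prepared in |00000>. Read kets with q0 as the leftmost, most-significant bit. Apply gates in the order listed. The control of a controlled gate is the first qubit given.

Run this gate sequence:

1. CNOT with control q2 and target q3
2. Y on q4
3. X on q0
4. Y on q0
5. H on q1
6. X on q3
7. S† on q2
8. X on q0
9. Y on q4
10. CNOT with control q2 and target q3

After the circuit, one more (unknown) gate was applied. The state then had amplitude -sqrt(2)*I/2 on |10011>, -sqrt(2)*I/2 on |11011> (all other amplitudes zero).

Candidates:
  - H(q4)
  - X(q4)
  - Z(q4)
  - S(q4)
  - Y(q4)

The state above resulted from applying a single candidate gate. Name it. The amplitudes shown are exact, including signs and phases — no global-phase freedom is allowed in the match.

The applied gate was X(q4).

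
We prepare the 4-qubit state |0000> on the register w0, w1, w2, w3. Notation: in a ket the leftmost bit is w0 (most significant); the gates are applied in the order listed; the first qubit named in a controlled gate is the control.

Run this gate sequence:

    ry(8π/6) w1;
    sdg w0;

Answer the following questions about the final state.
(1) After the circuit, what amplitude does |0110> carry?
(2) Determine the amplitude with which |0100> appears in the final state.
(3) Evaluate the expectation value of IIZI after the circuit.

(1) The final state's coefficient on |0110> equals 0.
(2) |0100> carries amplitude sqrt(3)/2 in the final state.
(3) The expectation value of IIZI is 1.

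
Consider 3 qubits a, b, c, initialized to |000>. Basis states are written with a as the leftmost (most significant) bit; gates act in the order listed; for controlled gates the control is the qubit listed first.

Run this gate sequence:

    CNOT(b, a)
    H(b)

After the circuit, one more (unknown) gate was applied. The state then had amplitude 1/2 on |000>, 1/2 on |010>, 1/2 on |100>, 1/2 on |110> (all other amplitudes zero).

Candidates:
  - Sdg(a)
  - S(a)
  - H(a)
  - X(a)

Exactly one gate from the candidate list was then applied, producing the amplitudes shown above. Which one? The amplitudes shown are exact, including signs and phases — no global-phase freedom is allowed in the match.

The unique candidate consistent with the amplitudes is H(a).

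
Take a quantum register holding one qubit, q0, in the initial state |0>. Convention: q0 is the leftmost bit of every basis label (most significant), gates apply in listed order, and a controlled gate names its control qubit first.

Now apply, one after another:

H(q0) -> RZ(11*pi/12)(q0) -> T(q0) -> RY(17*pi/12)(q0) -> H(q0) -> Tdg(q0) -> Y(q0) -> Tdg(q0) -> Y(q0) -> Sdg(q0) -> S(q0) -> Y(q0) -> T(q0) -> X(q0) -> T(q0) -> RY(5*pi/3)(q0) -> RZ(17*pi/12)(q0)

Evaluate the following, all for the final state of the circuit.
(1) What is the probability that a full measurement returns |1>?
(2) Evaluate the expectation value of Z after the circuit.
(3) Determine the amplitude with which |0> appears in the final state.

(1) Outcome |1> occurs with probability -3*sqrt(2)/16 - sqrt(6)/16 + 1/2.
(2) The observable Z averages to sqrt(6)/8 + 3*sqrt(2)/8.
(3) The amplitude on |0> is -sqrt(sqrt(2) + 2)*exp(I*pi/3)/8 - I*sqrt(6 - 3*sqrt(2))/8 + sqrt(2 - sqrt(2))*exp(I*pi/3)/8 + I*sqrt(2 - sqrt(2))/8 + sqrt(6 - 3*sqrt(2))*exp(I*pi/3)/8 + I*sqrt(sqrt(2) + 2)/8 + sqrt(3*sqrt(2) + 6)*exp(I*pi/3)/8 + I*sqrt(3*sqrt(2) + 6)/8.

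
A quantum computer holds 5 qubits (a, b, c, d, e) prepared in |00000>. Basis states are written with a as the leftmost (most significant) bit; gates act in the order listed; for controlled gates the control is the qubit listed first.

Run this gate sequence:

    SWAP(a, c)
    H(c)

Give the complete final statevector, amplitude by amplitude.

The resulting statevector has amplitude sqrt(2)/2 on |00000>, sqrt(2)/2 on |00100>, and 0 on every other basis state.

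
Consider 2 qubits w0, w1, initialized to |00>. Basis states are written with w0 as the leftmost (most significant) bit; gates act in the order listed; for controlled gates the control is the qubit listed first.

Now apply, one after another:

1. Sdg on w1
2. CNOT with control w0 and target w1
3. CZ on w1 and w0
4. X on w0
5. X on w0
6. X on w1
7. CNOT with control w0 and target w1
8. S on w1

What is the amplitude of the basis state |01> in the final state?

The amplitude on |01> is I.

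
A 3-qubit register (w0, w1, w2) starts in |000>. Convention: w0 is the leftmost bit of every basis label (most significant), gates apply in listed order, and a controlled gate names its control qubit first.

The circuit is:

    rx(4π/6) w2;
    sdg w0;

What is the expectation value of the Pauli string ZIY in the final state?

The expectation value of ZIY is -sqrt(3)/2.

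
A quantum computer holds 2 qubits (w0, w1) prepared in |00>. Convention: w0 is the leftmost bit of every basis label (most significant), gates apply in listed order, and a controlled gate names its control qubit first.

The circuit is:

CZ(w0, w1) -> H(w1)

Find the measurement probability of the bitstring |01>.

Outcome |01> occurs with probability 1/2.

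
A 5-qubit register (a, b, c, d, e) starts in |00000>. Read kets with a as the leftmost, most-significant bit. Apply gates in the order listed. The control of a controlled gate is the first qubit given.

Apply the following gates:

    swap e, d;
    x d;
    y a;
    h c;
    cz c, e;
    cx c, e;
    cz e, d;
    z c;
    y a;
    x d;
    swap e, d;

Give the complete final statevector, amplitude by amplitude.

The resulting statevector has amplitude sqrt(2)/2 on |00000>, sqrt(2)/2 on |00110>, and 0 on every other basis state.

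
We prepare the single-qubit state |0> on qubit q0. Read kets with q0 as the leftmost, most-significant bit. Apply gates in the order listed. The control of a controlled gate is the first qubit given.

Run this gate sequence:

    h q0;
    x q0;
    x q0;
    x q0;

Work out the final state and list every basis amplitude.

The final amplitudes are sqrt(2)/2 on |0>, sqrt(2)/2 on |1>.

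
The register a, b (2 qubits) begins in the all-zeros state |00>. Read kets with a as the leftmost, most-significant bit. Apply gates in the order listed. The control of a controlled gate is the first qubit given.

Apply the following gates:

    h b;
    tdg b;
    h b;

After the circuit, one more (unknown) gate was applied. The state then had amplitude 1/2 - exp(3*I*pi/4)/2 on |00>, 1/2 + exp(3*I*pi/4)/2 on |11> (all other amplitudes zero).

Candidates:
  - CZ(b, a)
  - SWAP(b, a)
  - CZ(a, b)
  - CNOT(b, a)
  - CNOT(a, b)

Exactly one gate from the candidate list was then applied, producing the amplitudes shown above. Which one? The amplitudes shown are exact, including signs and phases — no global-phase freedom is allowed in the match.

It was CNOT(b, a) that produced the state shown.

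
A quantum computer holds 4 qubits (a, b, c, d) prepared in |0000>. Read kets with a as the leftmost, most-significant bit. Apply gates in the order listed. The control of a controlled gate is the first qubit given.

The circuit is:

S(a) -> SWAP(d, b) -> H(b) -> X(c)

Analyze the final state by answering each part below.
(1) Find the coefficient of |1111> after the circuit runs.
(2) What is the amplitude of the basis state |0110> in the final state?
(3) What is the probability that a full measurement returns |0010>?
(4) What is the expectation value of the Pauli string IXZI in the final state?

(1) The amplitude on |1111> is 0.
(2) |0110> carries amplitude sqrt(2)/2 in the final state.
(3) The probability of measuring |0010> is 1/2.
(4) The observable IXZI averages to -1.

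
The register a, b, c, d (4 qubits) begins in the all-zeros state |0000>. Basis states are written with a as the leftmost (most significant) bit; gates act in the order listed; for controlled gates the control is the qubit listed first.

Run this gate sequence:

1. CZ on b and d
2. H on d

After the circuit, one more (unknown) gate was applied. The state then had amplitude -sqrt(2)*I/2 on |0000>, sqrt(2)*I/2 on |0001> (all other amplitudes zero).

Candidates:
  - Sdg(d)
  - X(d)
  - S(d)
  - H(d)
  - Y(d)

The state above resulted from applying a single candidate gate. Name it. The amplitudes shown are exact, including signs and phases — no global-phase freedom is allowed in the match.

The applied gate was Y(d).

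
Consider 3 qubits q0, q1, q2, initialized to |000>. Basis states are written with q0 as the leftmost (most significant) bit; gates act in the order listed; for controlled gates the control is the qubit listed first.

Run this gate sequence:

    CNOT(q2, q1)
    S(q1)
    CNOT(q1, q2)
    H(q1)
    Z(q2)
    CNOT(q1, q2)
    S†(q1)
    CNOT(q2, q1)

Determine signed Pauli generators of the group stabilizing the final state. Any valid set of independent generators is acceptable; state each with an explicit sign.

The stabilizer group can be generated by -IIY, +ZII, +IZI, among other valid generating sets.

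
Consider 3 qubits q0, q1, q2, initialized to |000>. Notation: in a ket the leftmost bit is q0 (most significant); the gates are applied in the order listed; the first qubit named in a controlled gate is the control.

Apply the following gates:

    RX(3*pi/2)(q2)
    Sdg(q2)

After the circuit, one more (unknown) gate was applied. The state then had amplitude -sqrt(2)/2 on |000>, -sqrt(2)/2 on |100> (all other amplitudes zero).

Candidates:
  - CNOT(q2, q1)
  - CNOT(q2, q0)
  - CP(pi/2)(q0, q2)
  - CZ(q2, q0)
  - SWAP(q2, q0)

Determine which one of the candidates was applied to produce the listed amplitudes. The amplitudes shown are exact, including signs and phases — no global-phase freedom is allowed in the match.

The unique candidate consistent with the amplitudes is SWAP(q2, q0).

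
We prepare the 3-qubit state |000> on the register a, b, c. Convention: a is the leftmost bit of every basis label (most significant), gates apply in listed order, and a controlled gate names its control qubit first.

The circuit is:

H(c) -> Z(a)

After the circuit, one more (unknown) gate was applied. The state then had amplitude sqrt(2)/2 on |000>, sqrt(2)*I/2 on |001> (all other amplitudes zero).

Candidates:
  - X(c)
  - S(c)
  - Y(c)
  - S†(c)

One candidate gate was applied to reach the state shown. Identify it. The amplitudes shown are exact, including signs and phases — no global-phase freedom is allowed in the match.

The applied gate was S(c).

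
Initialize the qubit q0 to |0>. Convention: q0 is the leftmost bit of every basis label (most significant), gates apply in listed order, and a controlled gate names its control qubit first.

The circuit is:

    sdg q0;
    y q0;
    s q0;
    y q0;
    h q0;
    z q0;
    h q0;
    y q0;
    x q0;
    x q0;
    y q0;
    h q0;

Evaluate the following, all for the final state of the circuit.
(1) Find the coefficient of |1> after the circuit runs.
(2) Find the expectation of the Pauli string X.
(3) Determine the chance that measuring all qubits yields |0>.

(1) The amplitude on |1> is -sqrt(2)*I/2. Key observation: gates 7-12 undo each other exactly, leaving only the rest of the circuit to track.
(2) The observable X averages to -1.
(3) A full measurement returns |0> with probability 1/2.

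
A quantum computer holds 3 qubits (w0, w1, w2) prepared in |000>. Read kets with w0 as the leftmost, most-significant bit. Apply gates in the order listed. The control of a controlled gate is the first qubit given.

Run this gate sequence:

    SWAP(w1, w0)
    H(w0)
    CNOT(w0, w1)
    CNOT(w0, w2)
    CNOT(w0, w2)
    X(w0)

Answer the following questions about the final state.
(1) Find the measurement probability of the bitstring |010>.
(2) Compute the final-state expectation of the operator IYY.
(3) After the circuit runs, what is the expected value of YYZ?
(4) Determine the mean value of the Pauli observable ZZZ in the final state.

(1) A full measurement returns |010> with probability 1/2.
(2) The observable IYY averages to 0.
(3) The observable YYZ averages to 1.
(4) In the final state, ZZZ has expectation -1.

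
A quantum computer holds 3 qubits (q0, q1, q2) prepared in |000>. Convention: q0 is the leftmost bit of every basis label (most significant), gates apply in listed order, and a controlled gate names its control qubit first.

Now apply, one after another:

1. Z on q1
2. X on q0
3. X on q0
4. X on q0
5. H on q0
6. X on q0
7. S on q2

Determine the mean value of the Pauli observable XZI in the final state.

The observable XZI averages to -1. Key observation: steps 2-3 multiply out to the identity, so the circuit reduces to the remaining gates.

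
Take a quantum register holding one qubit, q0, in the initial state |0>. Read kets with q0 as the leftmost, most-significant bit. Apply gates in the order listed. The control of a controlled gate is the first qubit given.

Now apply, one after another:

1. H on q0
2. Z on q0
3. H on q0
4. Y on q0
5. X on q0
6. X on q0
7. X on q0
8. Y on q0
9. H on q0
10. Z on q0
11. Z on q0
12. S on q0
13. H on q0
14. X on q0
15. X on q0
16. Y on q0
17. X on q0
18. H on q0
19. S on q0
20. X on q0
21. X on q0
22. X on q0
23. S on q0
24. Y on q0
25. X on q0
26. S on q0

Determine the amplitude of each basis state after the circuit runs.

After the circuit, the state carries amplitude sqrt(2)*I/2 on |0>, sqrt(2)*I/2 on |1>.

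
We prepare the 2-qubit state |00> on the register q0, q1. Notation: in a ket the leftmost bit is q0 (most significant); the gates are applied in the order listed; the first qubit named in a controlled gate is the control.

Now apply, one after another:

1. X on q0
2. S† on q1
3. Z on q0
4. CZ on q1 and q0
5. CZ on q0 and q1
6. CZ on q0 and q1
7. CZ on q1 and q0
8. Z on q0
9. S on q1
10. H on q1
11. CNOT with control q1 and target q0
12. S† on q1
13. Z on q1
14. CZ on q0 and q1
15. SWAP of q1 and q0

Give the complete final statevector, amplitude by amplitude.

The resulting statevector has amplitude 0 on |00>, sqrt(2)/2 on |01>, sqrt(2)*I/2 on |10>, 0 on |11>.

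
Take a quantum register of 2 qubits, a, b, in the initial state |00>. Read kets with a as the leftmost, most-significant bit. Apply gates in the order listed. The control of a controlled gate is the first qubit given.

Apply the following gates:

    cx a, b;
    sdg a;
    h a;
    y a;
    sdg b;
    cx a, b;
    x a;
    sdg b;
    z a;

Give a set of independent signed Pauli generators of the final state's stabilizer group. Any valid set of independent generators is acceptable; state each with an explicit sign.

The stabilizer group can be generated by -XY, -ZZ, among other valid generating sets.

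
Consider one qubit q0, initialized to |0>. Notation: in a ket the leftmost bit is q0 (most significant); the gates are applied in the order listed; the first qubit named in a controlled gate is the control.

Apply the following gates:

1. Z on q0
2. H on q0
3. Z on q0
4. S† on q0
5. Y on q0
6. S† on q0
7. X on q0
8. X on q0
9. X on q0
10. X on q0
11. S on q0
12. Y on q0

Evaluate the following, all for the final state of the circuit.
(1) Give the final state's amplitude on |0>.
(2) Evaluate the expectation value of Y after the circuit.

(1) The final state's coefficient on |0> equals sqrt(2)/2. Key observation: the block from step 5 through step 12 cancels to the identity and can be dropped.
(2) The observable Y averages to 1.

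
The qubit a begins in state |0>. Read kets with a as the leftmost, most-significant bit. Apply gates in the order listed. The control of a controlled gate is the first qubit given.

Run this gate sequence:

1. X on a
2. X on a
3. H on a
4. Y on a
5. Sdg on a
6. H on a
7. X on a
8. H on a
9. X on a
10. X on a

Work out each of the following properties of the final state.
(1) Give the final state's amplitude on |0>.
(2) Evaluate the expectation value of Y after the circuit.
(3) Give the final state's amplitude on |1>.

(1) The final state's coefficient on |0> equals -sqrt(2)*I/2.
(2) The expectation value of Y is -1.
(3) The amplitude on |1> is -sqrt(2)/2.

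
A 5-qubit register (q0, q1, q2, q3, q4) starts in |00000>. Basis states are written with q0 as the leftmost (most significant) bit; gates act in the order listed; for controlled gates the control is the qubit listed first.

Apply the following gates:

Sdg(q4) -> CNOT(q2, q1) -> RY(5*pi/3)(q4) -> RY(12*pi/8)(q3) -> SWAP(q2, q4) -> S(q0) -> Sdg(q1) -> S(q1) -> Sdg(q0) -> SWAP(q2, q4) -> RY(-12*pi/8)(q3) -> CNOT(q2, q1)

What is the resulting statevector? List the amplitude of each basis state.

After the circuit, the state carries amplitude -sqrt(3)/2 on |00000>, 1/2 on |00001>, and 0 on every other basis state. Key observation: gates 4-11 undo each other exactly, leaving only the rest of the circuit to track.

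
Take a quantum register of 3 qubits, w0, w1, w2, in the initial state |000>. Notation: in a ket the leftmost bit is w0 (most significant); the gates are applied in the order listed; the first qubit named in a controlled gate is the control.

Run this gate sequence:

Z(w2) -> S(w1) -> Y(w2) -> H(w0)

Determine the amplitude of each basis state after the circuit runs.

The resulting statevector has amplitude sqrt(2)*I/2 on |001>, sqrt(2)*I/2 on |101>, and 0 on every other basis state.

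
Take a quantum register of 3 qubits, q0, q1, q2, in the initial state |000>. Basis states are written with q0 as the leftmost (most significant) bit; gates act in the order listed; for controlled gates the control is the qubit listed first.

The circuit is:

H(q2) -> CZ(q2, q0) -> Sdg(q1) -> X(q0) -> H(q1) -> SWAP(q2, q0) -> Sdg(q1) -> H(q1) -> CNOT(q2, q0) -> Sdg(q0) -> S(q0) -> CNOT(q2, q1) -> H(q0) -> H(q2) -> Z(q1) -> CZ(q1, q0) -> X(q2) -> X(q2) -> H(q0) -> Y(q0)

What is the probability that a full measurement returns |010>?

The probability of measuring |010> is 1/8.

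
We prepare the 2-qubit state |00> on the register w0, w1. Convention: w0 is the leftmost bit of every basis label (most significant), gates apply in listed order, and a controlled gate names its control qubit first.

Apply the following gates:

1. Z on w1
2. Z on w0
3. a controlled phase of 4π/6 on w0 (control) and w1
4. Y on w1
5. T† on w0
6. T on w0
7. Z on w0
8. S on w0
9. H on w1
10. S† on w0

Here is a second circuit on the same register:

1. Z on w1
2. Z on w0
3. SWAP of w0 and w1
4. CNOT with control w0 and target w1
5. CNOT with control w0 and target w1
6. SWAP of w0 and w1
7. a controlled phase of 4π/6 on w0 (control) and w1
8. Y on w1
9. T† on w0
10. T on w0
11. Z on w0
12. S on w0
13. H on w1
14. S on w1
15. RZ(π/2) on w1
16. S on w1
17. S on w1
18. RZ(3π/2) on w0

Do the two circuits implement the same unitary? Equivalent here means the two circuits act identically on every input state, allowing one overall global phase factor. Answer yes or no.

Yes — the two circuits implement the same unitary up to a global phase.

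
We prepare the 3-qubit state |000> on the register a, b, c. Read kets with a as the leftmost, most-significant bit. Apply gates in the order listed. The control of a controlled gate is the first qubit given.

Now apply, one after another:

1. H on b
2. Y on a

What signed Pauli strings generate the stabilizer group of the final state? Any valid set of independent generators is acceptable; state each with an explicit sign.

The final state is stabilized by the group generated by +IXI, -ZII, +IIZ; other independent generating sets are equally valid.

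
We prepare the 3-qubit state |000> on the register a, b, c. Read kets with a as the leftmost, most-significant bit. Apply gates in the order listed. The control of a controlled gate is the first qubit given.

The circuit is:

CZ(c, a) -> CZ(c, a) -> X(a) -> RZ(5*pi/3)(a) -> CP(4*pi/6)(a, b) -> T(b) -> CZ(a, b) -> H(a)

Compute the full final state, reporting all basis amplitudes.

The resulting statevector has amplitude sqrt(2)*exp(5*I*pi/6)/2 on |000>, -sqrt(2)*exp(5*I*pi/6)/2 on |100>, and 0 on every other basis state. Key observation: steps 1-2 multiply out to the identity, so the circuit reduces to the remaining gates.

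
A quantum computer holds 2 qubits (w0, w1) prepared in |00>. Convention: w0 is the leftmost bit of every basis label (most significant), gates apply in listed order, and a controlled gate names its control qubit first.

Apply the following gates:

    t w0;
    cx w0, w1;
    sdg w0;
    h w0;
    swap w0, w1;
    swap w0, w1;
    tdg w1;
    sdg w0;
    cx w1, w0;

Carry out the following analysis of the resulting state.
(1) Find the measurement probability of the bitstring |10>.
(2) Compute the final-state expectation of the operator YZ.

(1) A full measurement returns |10> with probability 1/2.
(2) The observable YZ averages to -1.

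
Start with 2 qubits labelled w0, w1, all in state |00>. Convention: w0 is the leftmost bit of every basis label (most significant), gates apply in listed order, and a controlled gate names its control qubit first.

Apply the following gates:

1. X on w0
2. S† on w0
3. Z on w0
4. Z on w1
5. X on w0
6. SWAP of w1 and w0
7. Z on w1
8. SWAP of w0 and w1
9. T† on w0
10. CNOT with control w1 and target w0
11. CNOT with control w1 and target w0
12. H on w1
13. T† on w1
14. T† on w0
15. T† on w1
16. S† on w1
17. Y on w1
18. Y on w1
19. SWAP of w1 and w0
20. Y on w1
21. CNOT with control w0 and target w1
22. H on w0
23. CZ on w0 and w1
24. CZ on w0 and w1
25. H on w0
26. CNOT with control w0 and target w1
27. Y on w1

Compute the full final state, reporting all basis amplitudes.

After the circuit, the state carries amplitude sqrt(2)*I/2 on |00>, 0 on |01>, -sqrt(2)*I/2 on |10>, 0 on |11>.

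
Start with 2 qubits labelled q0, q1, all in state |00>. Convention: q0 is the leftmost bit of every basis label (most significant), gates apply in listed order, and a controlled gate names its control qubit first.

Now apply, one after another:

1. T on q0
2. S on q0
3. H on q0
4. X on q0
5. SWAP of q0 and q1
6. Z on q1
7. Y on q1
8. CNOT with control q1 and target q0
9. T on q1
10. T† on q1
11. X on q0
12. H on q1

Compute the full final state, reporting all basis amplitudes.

The final amplitudes are I/2 on |00>, -I/2 on |01>, I/2 on |10>, I/2 on |11>.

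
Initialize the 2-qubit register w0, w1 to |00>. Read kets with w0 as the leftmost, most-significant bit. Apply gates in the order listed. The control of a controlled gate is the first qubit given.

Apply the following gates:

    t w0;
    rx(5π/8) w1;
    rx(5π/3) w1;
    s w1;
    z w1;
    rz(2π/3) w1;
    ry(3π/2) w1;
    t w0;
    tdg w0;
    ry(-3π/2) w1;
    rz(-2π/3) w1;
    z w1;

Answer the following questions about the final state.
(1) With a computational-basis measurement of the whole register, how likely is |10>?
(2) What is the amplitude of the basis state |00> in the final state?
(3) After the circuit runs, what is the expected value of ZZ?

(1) Outcome |10> occurs with probability 0. Key observation: the block from step 5 through step 12 cancels to the identity and can be dropped.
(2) The amplitude on |00> is -sin(17*pi/48).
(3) In the final state, ZZ has expectation -sqrt(2 - sqrt(2))/4 + sqrt(3*sqrt(2) + 6)/4.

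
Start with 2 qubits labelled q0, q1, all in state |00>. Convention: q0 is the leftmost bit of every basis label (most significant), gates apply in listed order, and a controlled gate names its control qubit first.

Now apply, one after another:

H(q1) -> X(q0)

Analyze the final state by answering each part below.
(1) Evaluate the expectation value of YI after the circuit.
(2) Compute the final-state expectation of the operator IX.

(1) The observable YI averages to 0.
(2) The expectation value of IX is 1.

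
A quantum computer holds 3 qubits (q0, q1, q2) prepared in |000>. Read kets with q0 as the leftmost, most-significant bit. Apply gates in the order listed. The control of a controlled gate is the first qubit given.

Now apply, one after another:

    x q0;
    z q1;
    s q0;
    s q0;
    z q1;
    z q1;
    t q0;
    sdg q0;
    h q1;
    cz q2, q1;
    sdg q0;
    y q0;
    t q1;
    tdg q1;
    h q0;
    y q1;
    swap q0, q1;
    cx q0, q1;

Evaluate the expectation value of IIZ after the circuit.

In the final state, IIZ has expectation 1.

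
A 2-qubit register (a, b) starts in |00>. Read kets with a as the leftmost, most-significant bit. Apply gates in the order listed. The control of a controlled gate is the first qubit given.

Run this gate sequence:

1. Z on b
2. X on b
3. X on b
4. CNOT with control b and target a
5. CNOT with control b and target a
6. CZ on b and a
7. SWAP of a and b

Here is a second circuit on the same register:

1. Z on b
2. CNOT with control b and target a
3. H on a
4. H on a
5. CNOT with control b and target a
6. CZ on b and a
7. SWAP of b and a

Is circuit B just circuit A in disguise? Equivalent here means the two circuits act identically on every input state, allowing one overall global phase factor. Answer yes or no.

Yes: on every input state the two circuits agree up to one overall phase factor.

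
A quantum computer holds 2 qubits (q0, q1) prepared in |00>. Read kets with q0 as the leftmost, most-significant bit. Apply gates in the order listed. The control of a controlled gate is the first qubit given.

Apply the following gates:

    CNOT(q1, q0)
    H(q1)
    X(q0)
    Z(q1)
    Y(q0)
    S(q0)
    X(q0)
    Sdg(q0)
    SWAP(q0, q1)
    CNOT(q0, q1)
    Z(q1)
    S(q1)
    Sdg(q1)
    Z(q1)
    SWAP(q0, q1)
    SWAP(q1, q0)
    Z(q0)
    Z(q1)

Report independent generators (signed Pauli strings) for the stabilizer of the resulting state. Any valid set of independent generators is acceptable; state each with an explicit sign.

The stabilizer group can be generated by -XX, -ZZ, among other valid generating sets. Key observation: the block from step 11 through step 14 cancels to the identity and can be dropped.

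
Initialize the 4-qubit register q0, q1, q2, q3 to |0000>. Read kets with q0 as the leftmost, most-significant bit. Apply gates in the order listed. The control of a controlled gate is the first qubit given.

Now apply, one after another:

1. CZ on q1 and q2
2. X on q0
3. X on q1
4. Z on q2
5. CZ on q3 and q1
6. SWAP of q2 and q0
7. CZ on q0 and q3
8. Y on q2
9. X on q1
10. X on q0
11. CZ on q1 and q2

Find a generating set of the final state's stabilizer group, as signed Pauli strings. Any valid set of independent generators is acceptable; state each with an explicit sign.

The stabilizer group can be generated by -ZIII, +IZII, +IIZI, +IIIZ, among other valid generating sets.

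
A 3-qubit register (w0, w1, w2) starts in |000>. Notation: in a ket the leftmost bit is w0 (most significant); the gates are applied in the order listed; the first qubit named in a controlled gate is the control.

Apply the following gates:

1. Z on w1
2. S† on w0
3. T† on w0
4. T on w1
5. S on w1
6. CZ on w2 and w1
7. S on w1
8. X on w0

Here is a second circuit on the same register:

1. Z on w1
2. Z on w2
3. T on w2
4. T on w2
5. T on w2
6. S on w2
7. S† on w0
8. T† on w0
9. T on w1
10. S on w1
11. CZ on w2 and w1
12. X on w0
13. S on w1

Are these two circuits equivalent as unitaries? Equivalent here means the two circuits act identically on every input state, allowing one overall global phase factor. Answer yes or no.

No: there is an input state on which the two circuits produce genuinely different outputs (not merely differing by a phase).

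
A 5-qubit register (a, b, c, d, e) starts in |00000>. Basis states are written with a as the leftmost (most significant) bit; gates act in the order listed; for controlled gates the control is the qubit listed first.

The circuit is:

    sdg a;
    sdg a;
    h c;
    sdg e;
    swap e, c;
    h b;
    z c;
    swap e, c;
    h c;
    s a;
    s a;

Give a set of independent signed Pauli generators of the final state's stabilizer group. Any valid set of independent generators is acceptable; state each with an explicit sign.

The stabilizer group can be generated by +IXIII, +ZIIII, +IIZII, +IIIZI, +IIIIZ, among other valid generating sets.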